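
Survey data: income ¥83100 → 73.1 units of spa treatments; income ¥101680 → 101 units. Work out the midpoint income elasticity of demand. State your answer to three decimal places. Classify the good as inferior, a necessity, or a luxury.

1.594 (luxury)

ΔQ = 101 − 73.1 = 27.9; midpoint Q̄ = (73.1 + 101)/2 = 87.05.
ΔI = 101680 − 83100 = 18580; midpoint Ī = (83100 + 101680)/2 = 92390.
η = (ΔQ/Q̄) ÷ (ΔI/Ī) = (27.9/87.05) ÷ (18580/92390) = 1.594.
η > 1 ⇒ luxury.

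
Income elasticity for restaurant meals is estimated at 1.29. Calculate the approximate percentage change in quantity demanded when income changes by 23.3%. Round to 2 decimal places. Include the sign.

%ΔQ ≈ η × %ΔI = 1.29 × 23.3% = 30.06%.

30.06%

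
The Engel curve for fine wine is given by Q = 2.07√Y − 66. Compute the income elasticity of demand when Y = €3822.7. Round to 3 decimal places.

1.032

At Y = 3822.7: Q = 61.984.
dQ/dY = 2.07/(2√Y) = 0.01674 at this income.
η = (dQ/dY)·(Y/Q) = 0.01674 × (3822.7/61.984) = 1.032.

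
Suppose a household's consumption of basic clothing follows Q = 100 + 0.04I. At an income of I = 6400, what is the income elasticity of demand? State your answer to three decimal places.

0.719

At I = 6400: Q = 356.000.
dQ/dI = 0.04.
η = (dQ/dI)·(I/Q) = 0.04 × (6400/356.000) = 0.719.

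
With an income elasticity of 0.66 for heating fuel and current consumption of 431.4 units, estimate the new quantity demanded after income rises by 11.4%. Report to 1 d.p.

463.9

%ΔQ ≈ η × %ΔI = 0.66 × 11.4% = 7.524%.
New Q ≈ 431.4 × (1 + 0.07524) = 463.9.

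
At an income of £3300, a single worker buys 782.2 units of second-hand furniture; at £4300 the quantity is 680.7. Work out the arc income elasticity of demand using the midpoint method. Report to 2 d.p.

ΔQ = 680.7 − 782.2 = -101.5; midpoint Q̄ = (782.2 + 680.7)/2 = 731.45.
ΔI = 4300 − 3300 = 1000; midpoint Ī = (3300 + 4300)/2 = 3800.
η = (ΔQ/Q̄) ÷ (ΔI/Ī) = (-101.5/731.45) ÷ (1000/3800) = -0.53.

-0.53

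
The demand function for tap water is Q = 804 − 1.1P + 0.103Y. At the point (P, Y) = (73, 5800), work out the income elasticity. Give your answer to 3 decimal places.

0.452

At P = 73, Y = 5800: Q = 1321.100.
Holding P constant, ∂Q/∂Y = 0.103.
η_Y = (∂Q/∂Y)·(Y/Q) = 0.103 × (5800/1321.100) = 0.452.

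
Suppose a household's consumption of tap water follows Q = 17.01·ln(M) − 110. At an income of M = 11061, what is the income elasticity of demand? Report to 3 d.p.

0.352

At M = 11061: Q = 48.383.
dQ/dM = 17.01/M = 0.00153784 at this income.
η = (dQ/dM)·(M/Q) = 0.00153784 × (11061/48.383) = 0.352.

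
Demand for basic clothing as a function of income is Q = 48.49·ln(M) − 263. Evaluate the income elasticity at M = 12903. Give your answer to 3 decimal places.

0.247

At M = 12903: Q = 195.968.
dQ/dM = 48.49/M = 0.00375804 at this income.
η = (dQ/dM)·(M/Q) = 0.00375804 × (12903/195.968) = 0.247.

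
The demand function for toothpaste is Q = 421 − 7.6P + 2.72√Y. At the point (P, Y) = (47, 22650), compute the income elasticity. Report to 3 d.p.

At P = 47, Y = 22650: Q = 473.158.
Holding P constant, ∂Q/∂Y = 2.72/(2√Y) = 0.00903659.
η_Y = (∂Q/∂Y)·(Y/Q) = 0.00903659 × (22650/473.158) = 0.433.

0.433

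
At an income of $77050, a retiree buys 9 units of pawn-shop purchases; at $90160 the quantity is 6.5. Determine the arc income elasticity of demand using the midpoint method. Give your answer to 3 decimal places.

ΔQ = 6.5 − 9 = -2.5; midpoint Q̄ = (9 + 6.5)/2 = 7.75.
ΔI = 90160 − 77050 = 13110; midpoint Ī = (77050 + 90160)/2 = 83605.
η = (ΔQ/Q̄) ÷ (ΔI/Ī) = (-2.5/7.75) ÷ (13110/83605) = -2.057.

-2.057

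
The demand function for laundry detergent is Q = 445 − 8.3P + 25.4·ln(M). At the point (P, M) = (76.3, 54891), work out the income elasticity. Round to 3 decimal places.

At P = 76.3, M = 54891: Q = 88.903.
Holding P constant, ∂Q/∂M = 25.4/M = 0.000462735.
η_M = (∂Q/∂M)·(M/Q) = 0.000462735 × (54891/88.903) = 0.286.

0.286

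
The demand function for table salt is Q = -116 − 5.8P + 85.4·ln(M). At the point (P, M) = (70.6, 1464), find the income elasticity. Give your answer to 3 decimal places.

At P = 70.6, M = 1464: Q = 96.994.
Holding P constant, ∂Q/∂M = 85.4/M = 0.0583333.
η_M = (∂Q/∂M)·(M/Q) = 0.0583333 × (1464/96.994) = 0.880.

0.880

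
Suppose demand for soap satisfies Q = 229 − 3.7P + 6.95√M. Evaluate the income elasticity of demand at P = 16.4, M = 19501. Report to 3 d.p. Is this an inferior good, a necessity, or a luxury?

At P = 16.4, M = 19501: Q = 1138.860.
Holding P constant, ∂Q/∂M = 6.95/(2√M) = 0.0248844.
η_M = (∂Q/∂M)·(M/Q) = 0.0248844 × (19501/1138.860) = 0.426.
Since 0 < η < 1, this is a necessity.

0.426 (necessity)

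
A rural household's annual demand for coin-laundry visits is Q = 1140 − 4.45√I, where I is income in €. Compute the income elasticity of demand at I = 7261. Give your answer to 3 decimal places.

-0.249

At I = 7261: Q = 760.809.
dQ/dI = -4.45/(2√I) = -0.0261115 at this income.
η = (dQ/dI)·(I/Q) = -0.0261115 × (7261/760.809) = -0.249.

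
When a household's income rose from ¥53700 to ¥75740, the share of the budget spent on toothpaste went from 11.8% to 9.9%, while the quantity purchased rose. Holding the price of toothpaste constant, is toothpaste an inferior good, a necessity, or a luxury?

necessity

Quantity rises but the budget share falls as income rises, so 0 < η < 1.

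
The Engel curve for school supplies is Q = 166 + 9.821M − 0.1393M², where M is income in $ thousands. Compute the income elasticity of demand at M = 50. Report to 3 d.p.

At M = 50: Q = 308.8000.
dQ/dM = 9.821 − 0.2786M = -4.10900.
η = (dQ/dM)·(M/Q) = -4.10900 × (50/308.8000) = -0.665.

-0.665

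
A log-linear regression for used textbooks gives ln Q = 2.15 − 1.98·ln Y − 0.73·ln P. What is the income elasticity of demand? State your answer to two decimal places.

-1.98

In a log-linear demand, the coefficient on ln Y is the income elasticity.
So η = -1.98.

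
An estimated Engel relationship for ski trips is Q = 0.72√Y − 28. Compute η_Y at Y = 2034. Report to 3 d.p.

3.631

At Y = 2034: Q = 4.472.
dQ/dY = 0.72/(2√Y) = 0.00798228 at this income.
η = (dQ/dY)·(Y/Q) = 0.00798228 × (2034/4.472) = 3.631.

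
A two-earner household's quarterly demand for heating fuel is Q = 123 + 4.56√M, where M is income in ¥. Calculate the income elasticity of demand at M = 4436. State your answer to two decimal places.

At M = 4436: Q = 426.711.
dQ/dM = 4.56/(2√M) = 0.0342325 at this income.
η = (dQ/dM)·(M/Q) = 0.0342325 × (4436/426.711) = 0.36.

0.36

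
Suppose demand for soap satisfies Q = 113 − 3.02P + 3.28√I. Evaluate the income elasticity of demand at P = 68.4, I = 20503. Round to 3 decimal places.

At P = 68.4, I = 20503: Q = 376.091.
Holding P constant, ∂Q/∂I = 3.28/(2√I) = 0.0114534.
η_I = (∂Q/∂I)·(I/Q) = 0.0114534 × (20503/376.091) = 0.624.

0.624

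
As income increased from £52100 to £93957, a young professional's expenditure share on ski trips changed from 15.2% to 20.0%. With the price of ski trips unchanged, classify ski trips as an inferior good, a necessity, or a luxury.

The budget share rises as income rises, so η > 1.

luxury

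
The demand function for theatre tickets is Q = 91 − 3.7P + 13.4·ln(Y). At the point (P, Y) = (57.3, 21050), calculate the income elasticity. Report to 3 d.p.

At P = 57.3, Y = 21050: Q = 12.382.
Holding P constant, ∂Q/∂Y = 13.4/Y = 0.00063658.
η_Y = (∂Q/∂Y)·(Y/Q) = 0.00063658 × (21050/12.382) = 1.082.

1.082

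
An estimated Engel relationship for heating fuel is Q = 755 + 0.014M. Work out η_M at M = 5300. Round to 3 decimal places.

0.089

At M = 5300: Q = 829.200.
dQ/dM = 0.014.
η = (dQ/dM)·(M/Q) = 0.014 × (5300/829.200) = 0.089.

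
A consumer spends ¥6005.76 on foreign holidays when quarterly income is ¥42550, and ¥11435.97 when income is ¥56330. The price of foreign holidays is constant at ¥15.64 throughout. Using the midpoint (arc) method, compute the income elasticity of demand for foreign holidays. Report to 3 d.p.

With a constant price, Q₁ = 6005.76/15.64 = 384.000 and Q₂ = 11435.97/15.64 = 731.200 (equivalently, work directly with expenditure since P cancels).
Midpoint %ΔQ = (11435.97 − 6005.76)/8720.87 = 0.62267; midpoint %ΔI = (56330 − 42550)/49440 = 0.27872.
η = 0.62267 / 0.27872 = 2.234.

2.234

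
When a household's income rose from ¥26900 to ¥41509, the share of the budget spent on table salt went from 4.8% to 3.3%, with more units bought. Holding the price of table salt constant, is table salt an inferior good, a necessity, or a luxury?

necessity

Quantity rises but the budget share falls as income rises, so 0 < η < 1.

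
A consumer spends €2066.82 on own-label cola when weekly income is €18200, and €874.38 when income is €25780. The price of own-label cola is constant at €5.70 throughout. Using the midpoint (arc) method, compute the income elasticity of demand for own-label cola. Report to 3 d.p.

-2.352

With a constant price, Q₁ = 2066.82/5.70 = 362.600 and Q₂ = 874.38/5.70 = 153.400 (equivalently, work directly with expenditure since P cancels).
Midpoint %ΔQ = (874.38 − 2066.82)/1470.60 = -0.81085; midpoint %ΔI = (25780 − 18200)/21990 = 0.34470.
η = -0.81085 / 0.34470 = -2.352.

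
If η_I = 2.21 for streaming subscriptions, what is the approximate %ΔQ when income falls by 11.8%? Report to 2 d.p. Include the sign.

%ΔQ ≈ η × %ΔI = 2.21 × (-11.8%) = -26.08%.

-26.08%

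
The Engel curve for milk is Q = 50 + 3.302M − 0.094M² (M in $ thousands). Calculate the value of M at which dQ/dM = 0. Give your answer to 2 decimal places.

17.56

dQ/dM = 3.302 − 0.188M.
The good is inferior where dQ/dM < 0. Setting dQ/dM = 0 gives M = 3.302 / 0.188 = 17.56.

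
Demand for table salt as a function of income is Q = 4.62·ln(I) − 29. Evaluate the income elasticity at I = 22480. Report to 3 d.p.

0.267

At I = 22480: Q = 17.294.
dQ/dI = 4.62/I = 0.000205516 at this income.
η = (dQ/dI)·(I/Q) = 0.000205516 × (22480/17.294) = 0.267.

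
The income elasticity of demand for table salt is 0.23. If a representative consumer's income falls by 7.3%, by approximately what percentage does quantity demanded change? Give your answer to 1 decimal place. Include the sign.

-1.7%

%ΔQ ≈ η × %ΔI = 0.23 × (-7.3%) = -1.7%.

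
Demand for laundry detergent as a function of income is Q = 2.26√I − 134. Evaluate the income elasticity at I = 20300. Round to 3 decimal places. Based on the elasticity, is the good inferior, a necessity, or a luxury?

At I = 20300: Q = 188.000.
dQ/dI = 2.26/(2√I) = 0.00793105 at this income.
η = (dQ/dI)·(I/Q) = 0.00793105 × (20300/188.000) = 0.856.
Since 0 < η < 1, the good is a necessity.

0.856 (necessity)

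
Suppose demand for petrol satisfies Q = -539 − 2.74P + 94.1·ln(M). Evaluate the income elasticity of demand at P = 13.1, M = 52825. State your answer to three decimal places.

At P = 13.1, M = 52825: Q = 448.419.
Holding P constant, ∂Q/∂M = 94.1/M = 0.00178135.
η_M = (∂Q/∂M)·(M/Q) = 0.00178135 × (52825/448.419) = 0.210.

0.210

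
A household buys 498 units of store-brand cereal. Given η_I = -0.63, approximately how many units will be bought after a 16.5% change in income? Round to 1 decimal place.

%ΔQ ≈ η × %ΔI = -0.63 × 16.5% = -10.395%.
New Q ≈ 498 × (1 − 0.10395) = 446.2.

446.2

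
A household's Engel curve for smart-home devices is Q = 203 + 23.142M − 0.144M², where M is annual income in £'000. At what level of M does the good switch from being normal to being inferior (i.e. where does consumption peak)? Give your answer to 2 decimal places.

80.35

dQ/dM = 23.142 − 0.288M.
The good is inferior where dQ/dM < 0. Setting dQ/dM = 0 gives M = 23.142 / 0.288 = 80.35.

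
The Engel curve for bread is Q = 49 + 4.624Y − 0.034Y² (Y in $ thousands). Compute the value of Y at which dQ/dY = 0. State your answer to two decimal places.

dQ/dY = 4.624 − 0.068Y.
The good is inferior where dQ/dY < 0. Setting dQ/dY = 0 gives Y = 4.624 / 0.068 = 68.00.

68.00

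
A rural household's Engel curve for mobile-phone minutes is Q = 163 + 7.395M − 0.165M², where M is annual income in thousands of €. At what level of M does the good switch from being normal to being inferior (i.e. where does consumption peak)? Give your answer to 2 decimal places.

dQ/dM = 7.395 − 0.33M.
The good is inferior where dQ/dM < 0. Setting dQ/dM = 0 gives M = 7.395 / 0.33 = 22.41.

22.41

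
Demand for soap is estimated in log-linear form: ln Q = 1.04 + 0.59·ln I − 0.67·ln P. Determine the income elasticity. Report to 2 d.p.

0.59

In a log-linear demand, the coefficient on ln I is the income elasticity.
So η = 0.59.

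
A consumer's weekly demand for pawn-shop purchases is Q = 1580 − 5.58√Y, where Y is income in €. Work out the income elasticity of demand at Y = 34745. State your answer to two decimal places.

-0.96

At Y = 34745: Q = 539.887.
dQ/dY = -5.58/(2√Y) = -0.0149678 at this income.
η = (dQ/dY)·(Y/Q) = -0.0149678 × (34745/539.887) = -0.96.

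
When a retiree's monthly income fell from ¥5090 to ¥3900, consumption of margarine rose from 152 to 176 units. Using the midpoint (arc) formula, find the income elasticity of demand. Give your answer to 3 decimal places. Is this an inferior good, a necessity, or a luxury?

ΔQ = 176 − 152 = 24; midpoint Q̄ = (152 + 176)/2 = 164.
ΔI = 3900 − 5090 = -1190; midpoint Ī = (5090 + 3900)/2 = 4495.
η = (ΔQ/Q̄) ÷ (ΔI/Ī) = (24/164) ÷ (-1190/4495) = -0.553.
η < 0 ⇒ inferior good.

-0.553 (inferior good)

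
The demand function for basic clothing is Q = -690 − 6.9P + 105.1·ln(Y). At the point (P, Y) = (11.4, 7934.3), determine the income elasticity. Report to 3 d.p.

0.600

At P = 11.4, Y = 7934.3: Q = 175.028.
Holding P constant, ∂Q/∂Y = 105.1/Y = 0.0132463.
η_Y = (∂Q/∂Y)·(Y/Q) = 0.0132463 × (7934.3/175.028) = 0.600.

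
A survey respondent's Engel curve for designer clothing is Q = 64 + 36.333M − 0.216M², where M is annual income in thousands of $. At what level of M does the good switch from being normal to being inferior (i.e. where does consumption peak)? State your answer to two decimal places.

84.10

dQ/dM = 36.333 − 0.432M.
The good is inferior where dQ/dM < 0. Setting dQ/dM = 0 gives M = 36.333 / 0.432 = 84.10.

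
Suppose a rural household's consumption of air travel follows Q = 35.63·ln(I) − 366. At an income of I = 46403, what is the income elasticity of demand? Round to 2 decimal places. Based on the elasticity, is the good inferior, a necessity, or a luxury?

At I = 46403: Q = 16.849.
dQ/dI = 35.63/I = 0.000767838 at this income.
η = (dQ/dI)·(I/Q) = 0.000767838 × (46403/16.849) = 2.11.
Since η > 1, the good is a luxury.

2.11 (luxury)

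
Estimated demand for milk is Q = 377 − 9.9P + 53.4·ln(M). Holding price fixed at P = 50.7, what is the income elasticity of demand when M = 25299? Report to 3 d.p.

At P = 50.7, M = 25299: Q = 416.467.
Holding P constant, ∂Q/∂M = 53.4/M = 0.00211076.
η_M = (∂Q/∂M)·(M/Q) = 0.00211076 × (25299/416.467) = 0.128.

0.128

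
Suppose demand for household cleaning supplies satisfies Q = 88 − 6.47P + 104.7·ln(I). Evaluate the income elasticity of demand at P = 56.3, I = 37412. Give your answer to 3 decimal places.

0.127

At P = 56.3, I = 37412: Q = 826.203.
Holding P constant, ∂Q/∂I = 104.7/I = 0.00279857.
η_I = (∂Q/∂I)·(I/Q) = 0.00279857 × (37412/826.203) = 0.127.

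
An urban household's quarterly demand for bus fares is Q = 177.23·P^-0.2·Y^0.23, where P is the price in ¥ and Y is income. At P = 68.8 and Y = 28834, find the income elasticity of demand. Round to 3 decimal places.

0.230

For a multiplicative demand Q = A·P^α·Y^β, the income elasticity is β everywhere.
Here β = 0.23, so η = 0.230.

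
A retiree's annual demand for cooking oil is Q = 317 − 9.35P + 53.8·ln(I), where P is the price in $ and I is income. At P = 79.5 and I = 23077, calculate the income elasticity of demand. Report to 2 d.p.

At P = 79.5, I = 23077: Q = 114.182.
Holding P constant, ∂Q/∂I = 53.8/I = 0.00233133.
η_I = (∂Q/∂I)·(I/Q) = 0.00233133 × (23077/114.182) = 0.47.

0.47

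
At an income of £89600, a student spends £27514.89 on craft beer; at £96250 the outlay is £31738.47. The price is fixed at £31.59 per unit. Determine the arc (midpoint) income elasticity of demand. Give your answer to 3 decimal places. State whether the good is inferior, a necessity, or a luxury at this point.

With a constant price, Q₁ = 27514.89/31.59 = 871.000 and Q₂ = 31738.47/31.59 = 1004.700 (equivalently, work directly with expenditure since P cancels).
Midpoint %ΔQ = (31738.47 − 27514.89)/29626.68 = 0.14256; midpoint %ΔI = (96250 − 89600)/92925 = 0.07156.
η = 0.14256 / 0.07156 = 1.992.
η > 1 ⇒ luxury.

1.992 (luxury)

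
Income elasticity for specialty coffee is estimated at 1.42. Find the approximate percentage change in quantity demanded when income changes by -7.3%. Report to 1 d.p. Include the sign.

-10.4%

%ΔQ ≈ η × %ΔI = 1.42 × (-7.3%) = -10.4%.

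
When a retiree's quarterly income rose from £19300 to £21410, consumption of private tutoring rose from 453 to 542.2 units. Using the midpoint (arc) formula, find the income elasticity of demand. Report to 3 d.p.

ΔQ = 542.2 − 453 = 89.2; midpoint Q̄ = (453 + 542.2)/2 = 497.6.
ΔI = 21410 − 19300 = 2110; midpoint Ī = (19300 + 21410)/2 = 20355.
η = (ΔQ/Q̄) ÷ (ΔI/Ī) = (89.2/497.6) ÷ (2110/20355) = 1.729.

1.729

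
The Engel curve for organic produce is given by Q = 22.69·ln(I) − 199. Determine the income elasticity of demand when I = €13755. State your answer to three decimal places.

1.318

At I = 13755: Q = 17.217.
dQ/dI = 22.69/I = 0.00164958 at this income.
η = (dQ/dI)·(I/Q) = 0.00164958 × (13755/17.217) = 1.318.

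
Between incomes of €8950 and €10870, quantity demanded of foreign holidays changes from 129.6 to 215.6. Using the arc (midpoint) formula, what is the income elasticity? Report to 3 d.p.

ΔQ = 215.6 − 129.6 = 86; midpoint Q̄ = (129.6 + 215.6)/2 = 172.6.
ΔI = 10870 − 8950 = 1920; midpoint Ī = (8950 + 10870)/2 = 9910.
η = (ΔQ/Q̄) ÷ (ΔI/Ī) = (86/172.6) ÷ (1920/9910) = 2.572.

2.572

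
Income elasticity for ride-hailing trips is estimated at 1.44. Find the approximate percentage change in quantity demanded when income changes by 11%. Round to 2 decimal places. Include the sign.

15.84%

%ΔQ ≈ η × %ΔI = 1.44 × 11% = 15.84%.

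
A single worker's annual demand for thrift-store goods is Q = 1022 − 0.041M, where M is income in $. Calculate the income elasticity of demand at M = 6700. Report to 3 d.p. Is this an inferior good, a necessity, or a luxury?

-0.368 (inferior good)

At M = 6700: Q = 747.300.
dQ/dM = −0.041.
η = (dQ/dM)·(M/Q) = -0.041 × (6700/747.300) = -0.368.
Since η < 0, the good is an inferior good.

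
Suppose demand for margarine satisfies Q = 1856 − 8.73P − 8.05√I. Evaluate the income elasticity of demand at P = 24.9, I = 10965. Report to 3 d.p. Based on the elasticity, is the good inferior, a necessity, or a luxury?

-0.530 (inferior good)

At P = 24.9, I = 10965: Q = 795.676.
Holding P constant, ∂Q/∂I = -8.05/(2√I) = -0.0384381.
η_I = (∂Q/∂I)·(I/Q) = -0.0384381 × (10965/795.676) = -0.530.
Since η < 0, this is an inferior good.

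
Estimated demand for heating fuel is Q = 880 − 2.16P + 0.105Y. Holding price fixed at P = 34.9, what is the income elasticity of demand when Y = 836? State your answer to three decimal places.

0.098

At P = 34.9, Y = 836: Q = 892.396.
Holding P constant, ∂Q/∂Y = 0.105.
η_Y = (∂Q/∂Y)·(Y/Q) = 0.105 × (836/892.396) = 0.098.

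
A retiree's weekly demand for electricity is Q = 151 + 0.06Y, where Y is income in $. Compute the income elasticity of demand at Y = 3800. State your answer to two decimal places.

At Y = 3800: Q = 379.000.
dQ/dY = 0.06.
η = (dQ/dY)·(Y/Q) = 0.06 × (3800/379.000) = 0.60.

0.60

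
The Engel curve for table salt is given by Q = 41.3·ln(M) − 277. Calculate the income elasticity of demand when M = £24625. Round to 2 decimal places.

At M = 24625: Q = 140.606.
dQ/dM = 41.3/M = 0.00167716 at this income.
η = (dQ/dM)·(M/Q) = 0.00167716 × (24625/140.606) = 0.29.

0.29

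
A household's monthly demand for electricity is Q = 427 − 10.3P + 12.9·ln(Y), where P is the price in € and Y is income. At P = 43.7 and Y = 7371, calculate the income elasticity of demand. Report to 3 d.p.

0.141

At P = 43.7, Y = 7371: Q = 91.768.
Holding P constant, ∂Q/∂Y = 12.9/Y = 0.0017501.
η_Y = (∂Q/∂Y)·(Y/Q) = 0.0017501 × (7371/91.768) = 0.141.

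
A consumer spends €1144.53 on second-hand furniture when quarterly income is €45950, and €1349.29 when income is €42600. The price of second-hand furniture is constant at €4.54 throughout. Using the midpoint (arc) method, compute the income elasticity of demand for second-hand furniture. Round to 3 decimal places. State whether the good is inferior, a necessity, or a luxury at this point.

With a constant price, Q₁ = 1144.53/4.54 = 252.099 and Q₂ = 1349.29/4.54 = 297.200 (equivalently, work directly with expenditure since P cancels).
Midpoint %ΔQ = (1349.29 − 1144.53)/1246.91 = 0.16421; midpoint %ΔI = (42600 − 45950)/44275 = -0.07566.
η = 0.16421 / -0.07566 = -2.170.
η < 0 ⇒ inferior good.

-2.170 (inferior good)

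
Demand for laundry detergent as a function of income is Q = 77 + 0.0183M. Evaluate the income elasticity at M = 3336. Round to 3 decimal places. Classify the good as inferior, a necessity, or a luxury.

0.442 (necessity)

At M = 3336: Q = 138.049.
dQ/dM = 0.0183.
η = (dQ/dM)·(M/Q) = 0.0183 × (3336/138.049) = 0.442.
Since 0 < η < 1, the good is a necessity.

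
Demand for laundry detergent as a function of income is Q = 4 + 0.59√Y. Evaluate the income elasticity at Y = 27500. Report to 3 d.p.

At Y = 27500: Q = 101.840.
dQ/dY = 0.59/(2√Y) = 0.00177892 at this income.
η = (dQ/dY)·(Y/Q) = 0.00177892 × (27500/101.840) = 0.480.

0.480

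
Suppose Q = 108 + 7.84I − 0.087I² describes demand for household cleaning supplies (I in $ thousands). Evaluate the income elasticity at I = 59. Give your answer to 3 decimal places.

At I = 59: Q = 267.7130.
dQ/dI = 7.84 − 0.174I = -2.42600.
η = (dQ/dI)·(I/Q) = -2.42600 × (59/267.7130) = -0.535.

-0.535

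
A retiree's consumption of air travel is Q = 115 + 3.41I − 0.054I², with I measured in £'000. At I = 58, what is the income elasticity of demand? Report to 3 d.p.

At I = 58: Q = 131.1240.
dQ/dI = 3.41 − 0.108I = -2.85400.
η = (dQ/dI)·(I/Q) = -2.85400 × (58/131.1240) = -1.262.

-1.262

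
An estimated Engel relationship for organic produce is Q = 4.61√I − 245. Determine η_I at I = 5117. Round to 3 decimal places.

At I = 5117: Q = 84.768.
dQ/dI = 4.61/(2√I) = 0.0322228 at this income.
η = (dQ/dI)·(I/Q) = 0.0322228 × (5117/84.768) = 1.945.

1.945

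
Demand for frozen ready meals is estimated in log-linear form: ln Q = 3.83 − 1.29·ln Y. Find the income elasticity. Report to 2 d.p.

In a log-linear demand, the coefficient on ln Y is the income elasticity.
So η = -1.29.

-1.29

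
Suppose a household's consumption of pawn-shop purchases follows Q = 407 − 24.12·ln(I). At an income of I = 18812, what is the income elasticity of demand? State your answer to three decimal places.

At I = 18812: Q = 169.605.
dQ/dI = -24.12/I = -0.00128216 at this income.
η = (dQ/dI)·(I/Q) = -0.00128216 × (18812/169.605) = -0.142.

-0.142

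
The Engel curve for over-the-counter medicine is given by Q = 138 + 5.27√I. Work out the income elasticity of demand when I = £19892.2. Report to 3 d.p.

At I = 19892.2: Q = 881.279.
dQ/dI = 5.27/(2√I) = 0.0186827 at this income.
η = (dQ/dI)·(I/Q) = 0.0186827 × (19892.2/881.279) = 0.422.

0.422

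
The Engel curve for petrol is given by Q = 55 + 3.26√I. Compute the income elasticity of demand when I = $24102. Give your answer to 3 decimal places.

At I = 24102: Q = 561.109.
dQ/dI = 3.26/(2√I) = 0.0104993 at this income.
η = (dQ/dI)·(I/Q) = 0.0104993 × (24102/561.109) = 0.451.

0.451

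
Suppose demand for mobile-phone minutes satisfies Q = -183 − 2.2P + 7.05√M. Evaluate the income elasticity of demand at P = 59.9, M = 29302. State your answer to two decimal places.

At P = 59.9, M = 29302: Q = 892.027.
Holding P constant, ∂Q/∂M = 7.05/(2√M) = 0.0205926.
η_M = (∂Q/∂M)·(M/Q) = 0.0205926 × (29302/892.027) = 0.68.

0.68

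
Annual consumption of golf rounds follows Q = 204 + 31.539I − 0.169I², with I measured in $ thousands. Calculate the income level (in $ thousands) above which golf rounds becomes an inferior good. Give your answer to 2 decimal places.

93.31

dQ/dI = 31.539 − 0.338I.
The good is inferior where dQ/dI < 0. Setting dQ/dI = 0 gives I = 31.539 / 0.338 = 93.31.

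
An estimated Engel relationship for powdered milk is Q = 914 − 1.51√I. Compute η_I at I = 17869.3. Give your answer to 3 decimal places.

At I = 17869.3: Q = 712.149.
dQ/dI = -1.51/(2√I) = -0.00564798 at this income.
η = (dQ/dI)·(I/Q) = -0.00564798 × (17869.3/712.149) = -0.142.

-0.142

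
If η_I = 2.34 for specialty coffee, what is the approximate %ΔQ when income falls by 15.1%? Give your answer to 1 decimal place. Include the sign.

-35.3%

%ΔQ ≈ η × %ΔI = 2.34 × (-15.1%) = -35.3%.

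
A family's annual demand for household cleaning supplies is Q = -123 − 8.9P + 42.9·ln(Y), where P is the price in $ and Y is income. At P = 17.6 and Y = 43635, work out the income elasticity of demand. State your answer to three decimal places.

At P = 17.6, Y = 43635: Q = 178.687.
Holding P constant, ∂Q/∂Y = 42.9/Y = 0.000983156.
η_Y = (∂Q/∂Y)·(Y/Q) = 0.000983156 × (43635/178.687) = 0.240.

0.240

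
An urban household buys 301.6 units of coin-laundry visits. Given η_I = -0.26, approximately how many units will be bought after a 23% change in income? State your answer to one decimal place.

%ΔQ ≈ η × %ΔI = -0.26 × 23% = -5.98%.
New Q ≈ 301.6 × (1 − 0.0598) = 283.6.

283.6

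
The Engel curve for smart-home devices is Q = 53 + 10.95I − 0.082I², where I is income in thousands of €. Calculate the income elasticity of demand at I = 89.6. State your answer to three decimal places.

-0.893

At I = 89.6: Q = 375.8109.
dQ/dI = 10.95 − 0.164I = -3.74440.
η = (dQ/dI)·(I/Q) = -3.74440 × (89.6/375.8109) = -0.893.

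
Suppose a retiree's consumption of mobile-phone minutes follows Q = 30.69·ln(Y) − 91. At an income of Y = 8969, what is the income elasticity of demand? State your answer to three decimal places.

0.163

At Y = 8969: Q = 188.326.
dQ/dY = 30.69/Y = 0.00342179 at this income.
η = (dQ/dY)·(Y/Q) = 0.00342179 × (8969/188.326) = 0.163.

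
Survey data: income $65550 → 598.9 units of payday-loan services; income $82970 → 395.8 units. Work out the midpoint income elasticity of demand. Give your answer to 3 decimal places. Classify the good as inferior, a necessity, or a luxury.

-1.741 (inferior good)

ΔQ = 395.8 − 598.9 = -203.1; midpoint Q̄ = (598.9 + 395.8)/2 = 497.35.
ΔI = 82970 − 65550 = 17420; midpoint Ī = (65550 + 82970)/2 = 74260.
η = (ΔQ/Q̄) ÷ (ΔI/Ī) = (-203.1/497.35) ÷ (17420/74260) = -1.741.
η < 0 ⇒ inferior good.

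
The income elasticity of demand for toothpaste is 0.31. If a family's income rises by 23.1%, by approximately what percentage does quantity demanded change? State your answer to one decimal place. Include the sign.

7.2%

%ΔQ ≈ η × %ΔI = 0.31 × 23.1% = 7.2%.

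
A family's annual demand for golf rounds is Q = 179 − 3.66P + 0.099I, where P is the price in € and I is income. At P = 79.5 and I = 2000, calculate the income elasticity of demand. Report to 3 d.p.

2.302

At P = 79.5, I = 2000: Q = 86.030.
Holding P constant, ∂Q/∂I = 0.099.
η_I = (∂Q/∂I)·(I/Q) = 0.099 × (2000/86.030) = 2.302.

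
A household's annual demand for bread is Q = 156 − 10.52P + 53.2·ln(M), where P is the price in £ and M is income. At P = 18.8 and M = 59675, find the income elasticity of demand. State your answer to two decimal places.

0.10

At P = 18.8, M = 59675: Q = 543.247.
Holding P constant, ∂Q/∂M = 53.2/M = 0.000891496.
η_M = (∂Q/∂M)·(M/Q) = 0.000891496 × (59675/543.247) = 0.10.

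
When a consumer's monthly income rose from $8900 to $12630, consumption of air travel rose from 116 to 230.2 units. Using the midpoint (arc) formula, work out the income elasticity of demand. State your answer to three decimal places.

1.904

ΔQ = 230.2 − 116 = 114.2; midpoint Q̄ = (116 + 230.2)/2 = 173.1.
ΔI = 12630 − 8900 = 3730; midpoint Ī = (8900 + 12630)/2 = 10765.
η = (ΔQ/Q̄) ÷ (ΔI/Ī) = (114.2/173.1) ÷ (3730/10765) = 1.904.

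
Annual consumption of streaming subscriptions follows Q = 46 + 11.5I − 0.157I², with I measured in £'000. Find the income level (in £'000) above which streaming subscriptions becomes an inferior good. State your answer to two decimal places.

36.62

dQ/dI = 11.5 − 0.314I.
The good is inferior where dQ/dI < 0. Setting dQ/dI = 0 gives I = 11.5 / 0.314 = 36.62.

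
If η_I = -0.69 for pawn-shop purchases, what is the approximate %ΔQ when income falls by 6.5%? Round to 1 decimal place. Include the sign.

4.5%

%ΔQ ≈ η × %ΔI = -0.69 × (-6.5%) = 4.5%.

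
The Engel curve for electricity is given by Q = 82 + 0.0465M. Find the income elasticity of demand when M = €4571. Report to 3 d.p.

0.722

At M = 4571: Q = 294.552.
dQ/dM = 0.0465.
η = (dQ/dM)·(M/Q) = 0.0465 × (4571/294.552) = 0.722.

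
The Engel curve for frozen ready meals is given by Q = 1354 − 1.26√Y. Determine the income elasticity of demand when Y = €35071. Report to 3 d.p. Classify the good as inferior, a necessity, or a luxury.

-0.106 (inferior good)

At Y = 35071: Q = 1118.037.
dQ/dY = -1.26/(2√Y) = -0.00336408 at this income.
η = (dQ/dY)·(Y/Q) = -0.00336408 × (35071/1118.037) = -0.106.
Since η < 0, the good is an inferior good.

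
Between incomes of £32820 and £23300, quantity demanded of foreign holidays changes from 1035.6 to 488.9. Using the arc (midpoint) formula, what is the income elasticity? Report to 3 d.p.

ΔQ = 488.9 − 1035.6 = -546.7; midpoint Q̄ = (1035.6 + 488.9)/2 = 762.25.
ΔI = 23300 − 32820 = -9520; midpoint Ī = (32820 + 23300)/2 = 28060.
η = (ΔQ/Q̄) ÷ (ΔI/Ī) = (-546.7/762.25) ÷ (-9520/28060) = 2.114.

2.114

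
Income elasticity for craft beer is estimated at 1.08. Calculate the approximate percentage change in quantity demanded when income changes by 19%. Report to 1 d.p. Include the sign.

20.5%

%ΔQ ≈ η × %ΔI = 1.08 × 19% = 20.5%.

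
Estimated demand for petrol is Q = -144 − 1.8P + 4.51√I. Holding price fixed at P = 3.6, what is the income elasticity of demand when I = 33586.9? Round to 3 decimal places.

0.611

At P = 3.6, I = 33586.9: Q = 676.055.
Holding P constant, ∂Q/∂I = 4.51/(2√I) = 0.0123044.
η_I = (∂Q/∂I)·(I/Q) = 0.0123044 × (33586.9/676.055) = 0.611.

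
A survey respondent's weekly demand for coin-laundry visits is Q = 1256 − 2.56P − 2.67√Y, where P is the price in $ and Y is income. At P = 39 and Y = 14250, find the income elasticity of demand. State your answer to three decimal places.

-0.190

At P = 39, Y = 14250: Q = 837.433.
Holding P constant, ∂Q/∂Y = -2.67/(2√Y) = -0.0111834.
η_Y = (∂Q/∂Y)·(Y/Q) = -0.0111834 × (14250/837.433) = -0.190.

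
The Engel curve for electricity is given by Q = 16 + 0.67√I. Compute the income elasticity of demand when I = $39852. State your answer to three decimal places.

0.447

At I = 39852: Q = 149.752.
dQ/dI = 0.67/(2√I) = 0.00167811 at this income.
η = (dQ/dI)·(I/Q) = 0.00167811 × (39852/149.752) = 0.447.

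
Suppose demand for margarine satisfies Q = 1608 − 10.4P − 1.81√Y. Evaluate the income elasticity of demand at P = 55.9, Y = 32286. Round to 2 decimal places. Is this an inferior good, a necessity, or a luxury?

-0.23 (inferior good)

At P = 55.9, Y = 32286: Q = 701.414.
Holding P constant, ∂Q/∂Y = -1.81/(2√Y) = -0.00503665.
η_Y = (∂Q/∂Y)·(Y/Q) = -0.00503665 × (32286/701.414) = -0.23.
Since η < 0, this is an inferior good.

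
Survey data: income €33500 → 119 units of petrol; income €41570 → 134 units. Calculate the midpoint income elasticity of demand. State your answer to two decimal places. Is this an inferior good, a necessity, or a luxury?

0.55 (necessity)

ΔQ = 134 − 119 = 15; midpoint Q̄ = (119 + 134)/2 = 126.5.
ΔI = 41570 − 33500 = 8070; midpoint Ī = (33500 + 41570)/2 = 37535.
η = (ΔQ/Q̄) ÷ (ΔI/Ī) = (15/126.5) ÷ (8070/37535) = 0.55.
0 < η < 1 ⇒ necessity.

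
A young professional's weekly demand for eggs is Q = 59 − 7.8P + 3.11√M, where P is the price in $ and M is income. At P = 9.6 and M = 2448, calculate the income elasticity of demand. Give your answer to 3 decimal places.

0.558

At P = 9.6, M = 2448: Q = 137.994.
Holding P constant, ∂Q/∂M = 3.11/(2√M) = 0.0314286.
η_M = (∂Q/∂M)·(M/Q) = 0.0314286 × (2448/137.994) = 0.558.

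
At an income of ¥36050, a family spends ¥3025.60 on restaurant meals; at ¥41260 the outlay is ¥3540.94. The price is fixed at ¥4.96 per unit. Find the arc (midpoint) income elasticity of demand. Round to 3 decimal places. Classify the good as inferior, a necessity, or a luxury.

With a constant price, Q₁ = 3025.60/4.96 = 610.000 and Q₂ = 3540.94/4.96 = 713.899 (equivalently, work directly with expenditure since P cancels).
Midpoint %ΔQ = (3540.94 − 3025.60)/3283.27 = 0.15696; midpoint %ΔI = (41260 − 36050)/38655 = 0.13478.
η = 0.15696 / 0.13478 = 1.165.
η > 1 ⇒ luxury.

1.165 (luxury)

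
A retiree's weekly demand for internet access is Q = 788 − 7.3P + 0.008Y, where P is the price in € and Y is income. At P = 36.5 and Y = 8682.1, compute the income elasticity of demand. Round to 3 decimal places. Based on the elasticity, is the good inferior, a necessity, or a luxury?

At P = 36.5, Y = 8682.1: Q = 591.007.
Holding P constant, ∂Q/∂Y = 0.008.
η_Y = (∂Q/∂Y)·(Y/Q) = 0.008 × (8682.1/591.007) = 0.118.
Since 0 < η < 1, this is a necessity.

0.118 (necessity)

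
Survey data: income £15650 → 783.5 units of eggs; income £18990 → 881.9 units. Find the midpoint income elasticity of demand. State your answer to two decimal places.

0.61

ΔQ = 881.9 − 783.5 = 98.4; midpoint Q̄ = (783.5 + 881.9)/2 = 832.7.
ΔI = 18990 − 15650 = 3340; midpoint Ī = (15650 + 18990)/2 = 17320.
η = (ΔQ/Q̄) ÷ (ΔI/Ī) = (98.4/832.7) ÷ (3340/17320) = 0.61.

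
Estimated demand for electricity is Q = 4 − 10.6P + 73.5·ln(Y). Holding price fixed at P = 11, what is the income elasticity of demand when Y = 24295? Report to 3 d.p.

At P = 11, Y = 24295: Q = 629.605.
Holding P constant, ∂Q/∂Y = 73.5/Y = 0.00302531.
η_Y = (∂Q/∂Y)·(Y/Q) = 0.00302531 × (24295/629.605) = 0.117.

0.117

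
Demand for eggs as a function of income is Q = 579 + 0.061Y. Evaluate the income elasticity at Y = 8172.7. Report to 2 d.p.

At Y = 8172.7: Q = 1077.535.
dQ/dY = 0.061.
η = (dQ/dY)·(Y/Q) = 0.061 × (8172.7/1077.535) = 0.46.

0.46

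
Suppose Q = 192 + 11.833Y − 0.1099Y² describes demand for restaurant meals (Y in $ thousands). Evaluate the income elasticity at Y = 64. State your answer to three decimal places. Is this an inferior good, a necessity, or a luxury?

At Y = 64: Q = 499.1616.
dQ/dY = 11.833 − 0.2198Y = -2.23420.
η = (dQ/dY)·(Y/Q) = -2.23420 × (64/499.1616) = -0.286.
η < 0 ⇒ inferior good.

-0.286 (inferior good)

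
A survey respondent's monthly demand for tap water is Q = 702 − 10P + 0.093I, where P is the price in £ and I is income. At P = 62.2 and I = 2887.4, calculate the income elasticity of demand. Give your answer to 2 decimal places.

0.77

At P = 62.2, I = 2887.4: Q = 348.528.
Holding P constant, ∂Q/∂I = 0.093.
η_I = (∂Q/∂I)·(I/Q) = 0.093 × (2887.4/348.528) = 0.77.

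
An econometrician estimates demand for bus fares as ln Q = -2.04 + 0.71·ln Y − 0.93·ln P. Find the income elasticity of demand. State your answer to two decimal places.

In a log-linear demand, the coefficient on ln Y is the income elasticity.
So η = 0.71.

0.71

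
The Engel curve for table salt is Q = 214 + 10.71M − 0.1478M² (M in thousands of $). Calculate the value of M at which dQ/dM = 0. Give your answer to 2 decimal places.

dQ/dM = 10.71 − 0.2956M.
The good is inferior where dQ/dM < 0. Setting dQ/dM = 0 gives M = 10.71 / 0.2956 = 36.23.

36.23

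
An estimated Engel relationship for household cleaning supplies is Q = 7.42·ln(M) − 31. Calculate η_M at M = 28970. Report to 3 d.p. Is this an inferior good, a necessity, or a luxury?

At M = 28970: Q = 45.233.
dQ/dM = 7.42/M = 0.000256127 at this income.
η = (dQ/dM)·(M/Q) = 0.000256127 × (28970/45.233) = 0.164.
Since 0 < η < 1, the good is a necessity.

0.164 (necessity)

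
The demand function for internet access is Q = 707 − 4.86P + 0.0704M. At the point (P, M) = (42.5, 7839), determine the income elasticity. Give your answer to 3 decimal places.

0.524

At P = 42.5, M = 7839: Q = 1052.316.
Holding P constant, ∂Q/∂M = 0.0704.
η_M = (∂Q/∂M)·(M/Q) = 0.0704 × (7839/1052.316) = 0.524.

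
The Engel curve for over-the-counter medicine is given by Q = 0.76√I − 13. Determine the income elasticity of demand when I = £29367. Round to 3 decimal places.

At I = 29367: Q = 117.240.
dQ/dI = 0.76/(2√I) = 0.00221745 at this income.
η = (dQ/dI)·(I/Q) = 0.00221745 × (29367/117.240) = 0.555.

0.555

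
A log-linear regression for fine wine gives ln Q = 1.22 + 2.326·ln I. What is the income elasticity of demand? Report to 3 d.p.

In a log-linear demand, the coefficient on ln I is the income elasticity.
So η = 2.326.

2.326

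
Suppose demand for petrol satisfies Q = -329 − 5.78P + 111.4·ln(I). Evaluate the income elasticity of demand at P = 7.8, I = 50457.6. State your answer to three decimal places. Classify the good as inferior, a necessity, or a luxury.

0.134 (necessity)

At P = 7.8, I = 50457.6: Q = 832.254.
Holding P constant, ∂Q/∂I = 111.4/I = 0.00220779.
η_I = (∂Q/∂I)·(I/Q) = 0.00220779 × (50457.6/832.254) = 0.134.
Since 0 < η < 1, this is a necessity.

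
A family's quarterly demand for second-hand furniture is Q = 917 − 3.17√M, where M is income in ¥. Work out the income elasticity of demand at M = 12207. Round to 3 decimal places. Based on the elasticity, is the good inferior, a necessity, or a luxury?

At M = 12207: Q = 566.762.
dQ/dM = -3.17/(2√M) = -0.0143458 at this income.
η = (dQ/dM)·(M/Q) = -0.0143458 × (12207/566.762) = -0.309.
Since η < 0, the good is an inferior good.

-0.309 (inferior good)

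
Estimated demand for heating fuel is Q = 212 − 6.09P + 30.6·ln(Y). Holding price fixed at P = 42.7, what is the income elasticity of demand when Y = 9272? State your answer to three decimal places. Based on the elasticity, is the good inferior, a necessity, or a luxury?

At P = 42.7, Y = 9272: Q = 231.480.
Holding P constant, ∂Q/∂Y = 30.6/Y = 0.00330026.
η_Y = (∂Q/∂Y)·(Y/Q) = 0.00330026 × (9272/231.480) = 0.132.
Since 0 < η < 1, this is a necessity.

0.132 (necessity)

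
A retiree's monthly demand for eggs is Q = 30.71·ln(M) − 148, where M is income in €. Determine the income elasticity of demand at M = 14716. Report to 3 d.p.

At M = 14716: Q = 146.714.
dQ/dM = 30.71/M = 0.00208684 at this income.
η = (dQ/dM)·(M/Q) = 0.00208684 × (14716/146.714) = 0.209.

0.209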